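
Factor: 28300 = 2^2*5^2 * 283^1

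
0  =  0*18731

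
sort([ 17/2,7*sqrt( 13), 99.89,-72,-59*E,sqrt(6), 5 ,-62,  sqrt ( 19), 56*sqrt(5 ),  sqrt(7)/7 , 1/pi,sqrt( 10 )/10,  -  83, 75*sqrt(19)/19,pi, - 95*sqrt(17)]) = [-95*sqrt( 17), - 59*E,-83 , - 72, - 62 , sqrt (10 )/10, 1/pi, sqrt( 7)/7,sqrt(6), pi , sqrt( 19) , 5,17/2,  75*sqrt ( 19) /19, 7*sqrt( 13 ), 99.89,56*sqrt (5)]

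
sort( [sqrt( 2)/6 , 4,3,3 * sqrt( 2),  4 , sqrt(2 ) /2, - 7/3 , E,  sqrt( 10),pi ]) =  [ - 7/3,sqrt(2)/6,sqrt ( 2 ) /2, E,  3, pi,sqrt(10),4,4,3*sqrt(2 ) ] 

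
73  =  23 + 50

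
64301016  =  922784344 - 858483328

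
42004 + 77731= 119735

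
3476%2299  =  1177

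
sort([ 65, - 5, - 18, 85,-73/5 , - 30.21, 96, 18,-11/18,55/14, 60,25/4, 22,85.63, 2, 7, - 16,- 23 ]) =[-30.21,-23, - 18,-16 ,-73/5, - 5, - 11/18 , 2, 55/14,25/4,7,18,22,60,65,85,85.63, 96]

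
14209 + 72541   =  86750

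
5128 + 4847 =9975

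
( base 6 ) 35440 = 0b1010000010000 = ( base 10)5136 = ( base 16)1410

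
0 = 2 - 2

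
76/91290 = 38/45645 = 0.00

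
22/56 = 11/28= 0.39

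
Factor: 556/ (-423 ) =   -  2^2*3^ (-2 )*47^( - 1)*139^1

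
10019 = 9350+669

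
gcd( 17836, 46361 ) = 7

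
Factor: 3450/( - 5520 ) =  - 5/8 = - 2^( -3)*5^1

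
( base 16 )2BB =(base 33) l6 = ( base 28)OR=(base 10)699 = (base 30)N9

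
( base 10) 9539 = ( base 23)i0h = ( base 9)14068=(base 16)2543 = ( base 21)10d5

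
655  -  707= - 52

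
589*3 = 1767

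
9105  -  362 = 8743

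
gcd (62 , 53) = 1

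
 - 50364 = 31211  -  81575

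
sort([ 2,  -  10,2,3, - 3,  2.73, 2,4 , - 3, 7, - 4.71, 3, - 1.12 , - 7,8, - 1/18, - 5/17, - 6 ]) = [ - 10,-7, - 6,  -  4.71,-3,-3, - 1.12, - 5/17, - 1/18, 2, 2,2, 2.73, 3,  3, 4, 7, 8 ] 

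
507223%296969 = 210254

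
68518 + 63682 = 132200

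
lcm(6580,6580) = 6580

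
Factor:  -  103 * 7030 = -2^1 * 5^1*19^1*37^1*103^1 = - 724090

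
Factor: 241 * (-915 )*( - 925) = 3^1 * 5^3 * 37^1*61^1 * 241^1= 203976375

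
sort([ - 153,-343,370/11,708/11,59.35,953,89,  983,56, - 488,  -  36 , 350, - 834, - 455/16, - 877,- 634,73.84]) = [ -877,- 834, - 634, - 488,  -  343, - 153,-36, - 455/16,370/11,  56,59.35,708/11, 73.84,  89,350, 953, 983 ]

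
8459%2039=303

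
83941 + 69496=153437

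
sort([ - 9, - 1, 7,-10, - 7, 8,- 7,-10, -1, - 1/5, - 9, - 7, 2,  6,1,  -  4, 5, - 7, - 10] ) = [ - 10, - 10, - 10, - 9, - 9, - 7,  -  7,  -  7,- 7,  -  4, -1, - 1,-1/5, 1,2,5,6,7, 8]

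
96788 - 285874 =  - 189086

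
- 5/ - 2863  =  5/2863 = 0.00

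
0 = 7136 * 0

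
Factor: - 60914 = -2^1*7^1*19^1*229^1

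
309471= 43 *7197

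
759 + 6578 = 7337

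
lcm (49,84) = 588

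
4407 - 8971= - 4564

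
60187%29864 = 459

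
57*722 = 41154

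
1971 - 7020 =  -5049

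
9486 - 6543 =2943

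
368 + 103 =471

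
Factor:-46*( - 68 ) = 3128 = 2^3*17^1*23^1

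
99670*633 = 63091110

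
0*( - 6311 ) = 0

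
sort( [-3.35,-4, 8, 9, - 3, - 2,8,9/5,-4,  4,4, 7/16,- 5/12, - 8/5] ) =[ - 4 , - 4, - 3.35,-3, - 2,  -  8/5, - 5/12,7/16, 9/5, 4 , 4,8,8, 9]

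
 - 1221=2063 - 3284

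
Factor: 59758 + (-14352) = 45406=2^1*73^1 * 311^1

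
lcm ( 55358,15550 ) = 1383950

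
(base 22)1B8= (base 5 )10414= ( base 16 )2de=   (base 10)734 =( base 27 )105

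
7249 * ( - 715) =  - 5183035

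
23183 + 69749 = 92932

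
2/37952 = 1/18976 = 0.00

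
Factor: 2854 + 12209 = 3^1*5021^1 = 15063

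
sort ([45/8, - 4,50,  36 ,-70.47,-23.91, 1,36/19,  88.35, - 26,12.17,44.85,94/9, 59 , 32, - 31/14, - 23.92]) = [ - 70.47,  -  26, - 23.92, - 23.91, - 4, - 31/14,1,36/19,45/8,94/9,12.17,32,36,44.85,50 , 59, 88.35 ]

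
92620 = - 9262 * (- 10)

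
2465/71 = 2465/71 = 34.72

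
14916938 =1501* 9938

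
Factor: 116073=3^4*1433^1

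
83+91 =174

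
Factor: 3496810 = 2^1*5^1*89^1*3929^1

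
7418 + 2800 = 10218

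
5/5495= 1/1099 = 0.00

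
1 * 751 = 751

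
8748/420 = 729/35 = 20.83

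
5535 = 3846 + 1689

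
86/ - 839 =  - 1+753/839 = - 0.10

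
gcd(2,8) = 2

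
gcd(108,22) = 2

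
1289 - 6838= - 5549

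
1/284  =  1/284 = 0.00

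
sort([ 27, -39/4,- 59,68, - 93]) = [ - 93,  -  59,-39/4,  27, 68] 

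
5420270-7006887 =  -1586617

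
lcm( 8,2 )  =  8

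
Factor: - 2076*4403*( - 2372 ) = 2^4*3^1*7^1 * 17^1 * 37^1*173^1*593^1  =  21681569616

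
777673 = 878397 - 100724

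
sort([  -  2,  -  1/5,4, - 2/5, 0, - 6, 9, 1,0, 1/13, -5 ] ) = [-6, - 5,  -  2, - 2/5 ,  -  1/5, 0,0 , 1/13,1,4,  9]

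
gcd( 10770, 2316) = 6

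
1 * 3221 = 3221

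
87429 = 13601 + 73828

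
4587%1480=147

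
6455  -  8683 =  - 2228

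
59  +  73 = 132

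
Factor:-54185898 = -2^1*3^1 *13^1 *701^1*991^1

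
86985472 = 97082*896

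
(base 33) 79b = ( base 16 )1efb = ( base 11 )5a60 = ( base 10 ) 7931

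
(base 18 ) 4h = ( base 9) 108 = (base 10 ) 89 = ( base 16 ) 59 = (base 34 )2l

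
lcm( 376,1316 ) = 2632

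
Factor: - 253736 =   -  2^3 *7^1*23^1*197^1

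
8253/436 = 18 + 405/436 = 18.93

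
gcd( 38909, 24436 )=41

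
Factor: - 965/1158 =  - 5/6 = - 2^( - 1 )*3^( - 1)*5^1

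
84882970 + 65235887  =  150118857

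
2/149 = 2/149 = 0.01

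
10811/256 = 10811/256= 42.23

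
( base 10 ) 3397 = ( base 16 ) D45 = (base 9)4584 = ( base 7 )12622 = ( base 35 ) 2r2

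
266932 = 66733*4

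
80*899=71920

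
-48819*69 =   -  3368511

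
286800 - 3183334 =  - 2896534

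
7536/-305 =-7536/305 =- 24.71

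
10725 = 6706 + 4019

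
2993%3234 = 2993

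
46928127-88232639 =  - 41304512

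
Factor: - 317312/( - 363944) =592/679 = 2^4*7^ ( - 1 )*37^1 *97^( - 1)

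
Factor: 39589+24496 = 64085 = 5^1 * 7^1*1831^1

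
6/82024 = 3/41012  =  0.00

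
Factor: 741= 3^1*13^1*19^1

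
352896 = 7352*48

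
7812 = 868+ 6944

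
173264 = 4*43316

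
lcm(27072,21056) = 189504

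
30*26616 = 798480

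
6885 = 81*85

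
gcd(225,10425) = 75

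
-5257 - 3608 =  - 8865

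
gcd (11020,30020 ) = 380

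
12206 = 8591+3615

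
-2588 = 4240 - 6828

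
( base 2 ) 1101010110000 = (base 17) 16AF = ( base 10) 6832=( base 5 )204312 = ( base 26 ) a2k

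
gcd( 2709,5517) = 9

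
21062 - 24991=  -  3929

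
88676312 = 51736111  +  36940201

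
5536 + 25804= 31340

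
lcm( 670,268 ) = 1340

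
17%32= 17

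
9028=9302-274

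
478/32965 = 478/32965 = 0.01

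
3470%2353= 1117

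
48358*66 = 3191628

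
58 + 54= 112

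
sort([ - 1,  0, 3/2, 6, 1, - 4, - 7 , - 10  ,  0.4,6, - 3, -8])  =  [ - 10, - 8, - 7 , - 4,-3,-1 , 0, 0.4,  1,3/2,6,6]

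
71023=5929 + 65094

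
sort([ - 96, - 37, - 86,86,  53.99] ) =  [ - 96, - 86, - 37,53.99,  86]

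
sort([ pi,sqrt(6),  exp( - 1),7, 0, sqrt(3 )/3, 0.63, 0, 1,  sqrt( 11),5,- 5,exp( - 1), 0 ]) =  [ -5,0,0,  0, exp(-1), exp(- 1 ),sqrt(3)/3,  0.63, 1,sqrt( 6), pi, sqrt( 11), 5,7 ]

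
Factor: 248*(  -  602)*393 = - 2^4*3^1*7^1*31^1*43^1*131^1 = -58673328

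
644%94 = 80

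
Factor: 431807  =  431807^1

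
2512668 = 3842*654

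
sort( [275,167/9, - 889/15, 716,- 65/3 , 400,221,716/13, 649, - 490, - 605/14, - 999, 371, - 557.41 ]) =[ - 999 , - 557.41, -490, - 889/15,-605/14, - 65/3,167/9,716/13, 221,275,371,400, 649,716 ]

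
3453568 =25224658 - 21771090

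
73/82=73/82 =0.89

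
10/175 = 2/35 =0.06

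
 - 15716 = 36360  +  - 52076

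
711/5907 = 237/1969 =0.12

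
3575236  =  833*4292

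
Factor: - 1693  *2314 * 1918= -2^2 * 7^1 * 13^1*89^1*137^1*1693^1 =- 7513960636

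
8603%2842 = 77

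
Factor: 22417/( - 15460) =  - 2^( - 2) * 5^ ( - 1)*29^1 = -  29/20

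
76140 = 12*6345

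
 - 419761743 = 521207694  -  940969437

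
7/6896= 7/6896 = 0.00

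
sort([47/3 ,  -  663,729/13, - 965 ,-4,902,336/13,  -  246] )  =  [ - 965 , - 663, - 246, - 4,47/3,336/13,729/13,902 ] 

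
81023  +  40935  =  121958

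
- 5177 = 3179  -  8356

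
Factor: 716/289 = 2^2*17^( - 2)*179^1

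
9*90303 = 812727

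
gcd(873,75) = 3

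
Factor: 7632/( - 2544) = - 3^1 = - 3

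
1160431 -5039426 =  - 3878995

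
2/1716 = 1/858 = 0.00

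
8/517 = 8/517 =0.02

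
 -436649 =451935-888584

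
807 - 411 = 396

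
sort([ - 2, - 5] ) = [ - 5,-2 ]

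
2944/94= 1472/47 = 31.32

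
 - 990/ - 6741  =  110/749  =  0.15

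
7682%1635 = 1142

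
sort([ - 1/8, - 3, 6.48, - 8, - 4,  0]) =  [ - 8, -4,  -  3, - 1/8,0, 6.48]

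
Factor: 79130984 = 2^3*41^1*241253^1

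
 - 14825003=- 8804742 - 6020261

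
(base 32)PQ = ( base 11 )691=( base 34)oa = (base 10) 826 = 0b1100111010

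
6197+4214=10411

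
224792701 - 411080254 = -186287553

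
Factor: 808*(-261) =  - 2^3*3^2 * 29^1 * 101^1 = - 210888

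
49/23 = 2 + 3/23 = 2.13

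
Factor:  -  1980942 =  - 2^1*3^1*17^1*19421^1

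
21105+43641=64746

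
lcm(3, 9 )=9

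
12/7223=12/7223=   0.00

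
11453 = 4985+6468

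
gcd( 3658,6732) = 2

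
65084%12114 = 4514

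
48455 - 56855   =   - 8400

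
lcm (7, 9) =63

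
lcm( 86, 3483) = 6966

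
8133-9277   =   - 1144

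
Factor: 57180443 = 19^1 * 83^1 * 101^1*359^1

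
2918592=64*45603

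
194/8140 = 97/4070= 0.02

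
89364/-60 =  - 1490 + 3/5 = - 1489.40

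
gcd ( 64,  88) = 8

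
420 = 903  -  483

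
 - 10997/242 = -10997/242 = -45.44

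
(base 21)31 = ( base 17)3D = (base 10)64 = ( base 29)26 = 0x40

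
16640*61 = 1015040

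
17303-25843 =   -  8540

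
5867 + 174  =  6041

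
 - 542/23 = -24+10/23 = - 23.57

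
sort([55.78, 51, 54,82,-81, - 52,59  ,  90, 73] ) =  [-81, - 52,51, 54,55.78,59,73, 82,90]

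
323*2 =646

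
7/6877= 7/6877 = 0.00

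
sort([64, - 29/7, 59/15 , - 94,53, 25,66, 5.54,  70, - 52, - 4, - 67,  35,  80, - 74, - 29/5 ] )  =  [ - 94, - 74,-67, - 52, - 29/5, - 29/7, - 4, 59/15,5.54, 25,35, 53,  64, 66 , 70, 80 ]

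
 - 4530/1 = -4530 = - 4530.00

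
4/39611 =4/39611 = 0.00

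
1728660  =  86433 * 20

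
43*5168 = 222224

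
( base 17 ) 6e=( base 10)116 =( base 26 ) 4c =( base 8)164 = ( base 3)11022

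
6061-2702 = 3359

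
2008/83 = 2008/83 = 24.19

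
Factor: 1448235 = 3^2*5^1 * 32183^1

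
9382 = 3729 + 5653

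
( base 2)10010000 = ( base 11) 121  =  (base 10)144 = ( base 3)12100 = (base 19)7B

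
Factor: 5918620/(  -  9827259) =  - 2^2 * 3^( - 1)*5^1 * 13^ ( - 1 )*29^( - 1)*139^1*2129^1*8689^( - 1 )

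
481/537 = 481/537 =0.90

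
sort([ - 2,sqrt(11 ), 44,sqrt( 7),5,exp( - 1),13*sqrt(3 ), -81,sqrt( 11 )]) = [ - 81, - 2 , exp( - 1),sqrt( 7),sqrt(11),sqrt( 11),5,13*sqrt(3) , 44] 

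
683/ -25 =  - 28 + 17/25 = -  27.32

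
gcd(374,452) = 2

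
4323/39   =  110 + 11/13=110.85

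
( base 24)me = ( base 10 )542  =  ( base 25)LH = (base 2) 1000011110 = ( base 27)K2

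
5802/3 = 1934 = 1934.00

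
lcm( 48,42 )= 336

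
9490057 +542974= 10033031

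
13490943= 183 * 73721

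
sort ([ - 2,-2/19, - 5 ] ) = [  -  5, - 2, - 2/19 ]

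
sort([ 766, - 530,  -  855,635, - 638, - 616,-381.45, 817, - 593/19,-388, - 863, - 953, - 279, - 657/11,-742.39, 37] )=[ - 953,-863,  -  855,-742.39 , - 638, - 616,-530,  -  388, - 381.45, - 279, - 657/11  , - 593/19 , 37,635,766 , 817]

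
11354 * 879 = 9980166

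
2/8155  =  2/8155 = 0.00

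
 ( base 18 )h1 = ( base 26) BL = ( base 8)463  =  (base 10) 307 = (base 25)C7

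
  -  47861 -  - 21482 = -26379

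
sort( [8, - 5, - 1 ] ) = [ - 5,  -  1,8 ] 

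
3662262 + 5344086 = 9006348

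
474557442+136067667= 610625109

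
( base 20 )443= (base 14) 883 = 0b11010010011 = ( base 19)4CB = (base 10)1683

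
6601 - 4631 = 1970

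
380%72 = 20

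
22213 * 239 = 5308907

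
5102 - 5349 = -247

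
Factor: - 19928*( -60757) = 1210765496   =  2^3*47^1 * 53^1 * 60757^1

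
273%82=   27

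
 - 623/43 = -623/43 =- 14.49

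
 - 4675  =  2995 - 7670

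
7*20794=145558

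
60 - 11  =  49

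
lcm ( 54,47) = 2538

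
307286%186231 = 121055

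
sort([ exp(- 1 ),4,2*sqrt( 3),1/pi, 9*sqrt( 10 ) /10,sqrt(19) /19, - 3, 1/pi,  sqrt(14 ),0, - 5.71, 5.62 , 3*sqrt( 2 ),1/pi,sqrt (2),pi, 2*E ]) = [ - 5.71, - 3,0, sqrt(19) /19,1/pi,1/pi,1/pi,exp( - 1 ), sqrt(2),9 *sqrt(10 ) /10,  pi, 2 * sqrt( 3 ),sqrt( 14),4,3 *sqrt(2),2*E,5.62]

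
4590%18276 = 4590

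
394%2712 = 394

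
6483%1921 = 720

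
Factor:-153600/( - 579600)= 2^7*3^(-1) * 7^(- 1)*23^( - 1 ) = 128/483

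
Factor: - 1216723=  - 23^1*52901^1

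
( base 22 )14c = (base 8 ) 1110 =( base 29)K4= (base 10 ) 584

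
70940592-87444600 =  -16504008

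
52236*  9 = 470124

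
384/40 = 48/5 = 9.60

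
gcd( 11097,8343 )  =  81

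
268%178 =90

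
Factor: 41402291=7^1*431^1*13723^1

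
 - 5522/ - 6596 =2761/3298 = 0.84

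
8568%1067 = 32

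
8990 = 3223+5767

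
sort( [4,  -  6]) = [  -  6, 4]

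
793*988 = 783484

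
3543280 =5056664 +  - 1513384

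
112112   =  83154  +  28958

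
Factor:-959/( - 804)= 2^( - 2)*3^(-1 )*7^1*67^( - 1 )*137^1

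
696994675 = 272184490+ 424810185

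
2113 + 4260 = 6373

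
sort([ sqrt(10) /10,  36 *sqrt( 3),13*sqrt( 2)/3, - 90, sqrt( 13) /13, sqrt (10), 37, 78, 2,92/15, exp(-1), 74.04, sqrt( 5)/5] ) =[ - 90,  sqrt(13) /13, sqrt( 10) /10  ,  exp( - 1), sqrt( 5 ) /5, 2, sqrt(10), 13 * sqrt ( 2)/3,92/15, 37, 36*sqrt( 3), 74.04,78]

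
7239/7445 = 7239/7445 = 0.97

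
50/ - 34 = -25/17  =  - 1.47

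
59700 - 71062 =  - 11362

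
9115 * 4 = 36460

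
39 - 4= 35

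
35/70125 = 7/14025=0.00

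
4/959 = 4/959 = 0.00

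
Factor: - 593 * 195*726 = -2^1*3^2* 5^1 * 11^2* 13^1 * 593^1  =  -  83951010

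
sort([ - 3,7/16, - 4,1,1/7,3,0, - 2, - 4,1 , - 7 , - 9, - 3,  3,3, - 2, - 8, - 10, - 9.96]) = [ - 10, - 9.96, - 9, - 8, - 7, - 4  , - 4, - 3, - 3, - 2, - 2, 0,1/7,7/16,1 , 1,3,3 , 3 ]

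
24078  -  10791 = 13287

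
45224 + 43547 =88771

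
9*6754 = 60786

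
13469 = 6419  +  7050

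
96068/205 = 468 + 128/205 = 468.62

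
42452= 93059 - 50607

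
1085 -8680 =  - 7595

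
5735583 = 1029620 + 4705963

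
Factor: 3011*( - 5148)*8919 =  -138250101132 = - 2^2*3^4*11^1 * 13^1*991^1*3011^1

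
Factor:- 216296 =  - 2^3*19^1*1423^1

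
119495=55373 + 64122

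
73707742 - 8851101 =64856641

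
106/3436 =53/1718 = 0.03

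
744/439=744/439 =1.69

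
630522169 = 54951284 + 575570885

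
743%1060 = 743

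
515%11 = 9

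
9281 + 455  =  9736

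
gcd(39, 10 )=1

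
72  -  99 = -27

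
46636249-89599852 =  - 42963603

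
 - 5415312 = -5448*994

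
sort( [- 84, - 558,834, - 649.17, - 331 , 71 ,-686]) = [ - 686,  -  649.17, - 558, - 331, - 84, 71, 834]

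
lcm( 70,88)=3080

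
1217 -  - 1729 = 2946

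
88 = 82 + 6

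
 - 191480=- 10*19148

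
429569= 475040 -45471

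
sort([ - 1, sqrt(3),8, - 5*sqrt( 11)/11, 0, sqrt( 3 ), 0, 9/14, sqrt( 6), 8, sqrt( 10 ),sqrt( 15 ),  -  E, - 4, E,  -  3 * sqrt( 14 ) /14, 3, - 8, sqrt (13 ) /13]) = [- 8, - 4, - E, - 5 * sqrt(11)/11,- 1,- 3* sqrt ( 14)/14, 0,0, sqrt(13) /13, 9/14, sqrt( 3 ), sqrt( 3 ),sqrt( 6 ),E,3,sqrt( 10), sqrt( 15), 8,8]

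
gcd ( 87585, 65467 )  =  1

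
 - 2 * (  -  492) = 984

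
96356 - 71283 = 25073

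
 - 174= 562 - 736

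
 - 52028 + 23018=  - 29010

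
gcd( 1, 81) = 1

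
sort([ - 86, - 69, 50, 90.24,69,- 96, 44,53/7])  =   [- 96,  -  86, - 69, 53/7,  44,50, 69, 90.24]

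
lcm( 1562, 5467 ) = 10934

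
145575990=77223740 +68352250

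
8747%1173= 536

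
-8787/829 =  -8787/829 = -  10.60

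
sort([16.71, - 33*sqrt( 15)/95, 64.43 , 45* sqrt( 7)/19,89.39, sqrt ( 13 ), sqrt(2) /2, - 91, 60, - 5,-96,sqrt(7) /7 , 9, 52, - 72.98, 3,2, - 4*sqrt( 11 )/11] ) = [ - 96, - 91, - 72.98, - 5,-33*sqrt (15)/95,- 4*sqrt( 11 )/11, sqrt( 7 )/7, sqrt( 2) /2, 2, 3  ,  sqrt(13 ),45*sqrt( 7 )/19 , 9,16.71, 52, 60, 64.43, 89.39]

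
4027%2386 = 1641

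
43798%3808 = 1910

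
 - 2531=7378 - 9909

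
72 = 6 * 12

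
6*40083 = 240498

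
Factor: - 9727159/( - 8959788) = 2^(-2) * 3^( - 3 )*13^1 * 23^( - 1)*43^1* 3607^( - 1 ) * 17401^1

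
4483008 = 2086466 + 2396542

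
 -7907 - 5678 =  - 13585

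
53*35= 1855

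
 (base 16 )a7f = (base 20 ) 6E7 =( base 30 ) 2th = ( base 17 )951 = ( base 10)2687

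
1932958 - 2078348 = -145390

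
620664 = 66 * 9404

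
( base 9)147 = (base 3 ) 11121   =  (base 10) 124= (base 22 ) 5E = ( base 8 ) 174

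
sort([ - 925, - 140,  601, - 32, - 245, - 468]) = [ - 925,-468, - 245, - 140, - 32,601] 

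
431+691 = 1122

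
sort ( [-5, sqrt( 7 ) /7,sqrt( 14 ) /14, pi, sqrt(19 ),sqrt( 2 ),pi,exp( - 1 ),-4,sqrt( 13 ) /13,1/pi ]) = [-5, - 4,sqrt( 14)/14, sqrt(13 )/13, 1/pi,exp( - 1 ),sqrt( 7) /7, sqrt( 2 ), pi, pi,sqrt(19)]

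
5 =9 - 4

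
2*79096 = 158192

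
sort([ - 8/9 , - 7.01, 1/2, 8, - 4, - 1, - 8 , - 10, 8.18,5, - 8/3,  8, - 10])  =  [ - 10, - 10, - 8, - 7.01, - 4, - 8/3, - 1, - 8/9, 1/2, 5, 8,8, 8.18 ] 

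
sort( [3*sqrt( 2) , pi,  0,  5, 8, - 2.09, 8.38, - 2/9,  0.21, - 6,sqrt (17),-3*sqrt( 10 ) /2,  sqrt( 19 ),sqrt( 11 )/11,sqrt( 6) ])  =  [ - 6, - 3* sqrt( 10)/2,- 2.09, - 2/9, 0, 0.21, sqrt( 11 )/11,sqrt( 6), pi,sqrt( 17 ),3*sqrt( 2 ),  sqrt(19),5,8,  8.38 ]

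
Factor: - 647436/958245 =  - 2^2*5^( - 1 )*163^1*193^( - 1) = - 652/965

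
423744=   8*52968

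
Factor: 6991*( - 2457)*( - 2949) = 3^4 * 7^1*13^1*983^1*6991^1 = 50654639763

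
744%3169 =744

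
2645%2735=2645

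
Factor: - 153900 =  - 2^2 * 3^4*5^2 * 19^1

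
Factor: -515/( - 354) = 2^( - 1 ) * 3^ (  -  1)*5^1 * 59^(-1)*103^1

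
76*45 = 3420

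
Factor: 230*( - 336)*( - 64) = 2^11 * 3^1*5^1*7^1 * 23^1 = 4945920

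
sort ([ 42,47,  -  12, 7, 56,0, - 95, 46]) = [-95,-12,0,7,  42,46,47, 56 ]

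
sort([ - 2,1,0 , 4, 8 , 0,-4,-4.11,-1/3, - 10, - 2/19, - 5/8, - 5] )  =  [ - 10, - 5 , - 4.11  , - 4,- 2, - 5/8 , - 1/3 , - 2/19, 0, 0,  1, 4, 8] 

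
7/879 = 7/879   =  0.01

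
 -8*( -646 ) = 5168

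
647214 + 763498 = 1410712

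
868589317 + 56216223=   924805540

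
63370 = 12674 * 5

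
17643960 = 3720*4743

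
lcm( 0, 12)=0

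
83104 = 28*2968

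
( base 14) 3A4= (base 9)1003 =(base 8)1334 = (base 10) 732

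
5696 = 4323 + 1373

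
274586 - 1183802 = -909216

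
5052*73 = 368796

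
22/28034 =11/14017 = 0.00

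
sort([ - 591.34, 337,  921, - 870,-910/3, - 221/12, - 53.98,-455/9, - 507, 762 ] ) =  [ - 870,  -  591.34,-507, - 910/3,-53.98,-455/9, - 221/12 , 337 , 762,921]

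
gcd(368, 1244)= 4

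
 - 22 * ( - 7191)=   158202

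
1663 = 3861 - 2198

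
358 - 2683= - 2325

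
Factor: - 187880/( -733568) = 2^(  -  4 ) *5^1*7^1*61^1*521^( - 1 ) = 2135/8336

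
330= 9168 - 8838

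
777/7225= 777/7225 = 0.11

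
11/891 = 1/81 = 0.01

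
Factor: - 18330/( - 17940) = 47/46=2^ ( - 1)*23^ (-1 ) *47^1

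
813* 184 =149592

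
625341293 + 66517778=691859071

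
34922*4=139688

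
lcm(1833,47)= 1833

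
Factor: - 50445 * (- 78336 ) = 2^9 * 3^4 *5^1*17^1*19^1*59^1 = 3951659520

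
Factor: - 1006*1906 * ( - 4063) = 2^2*17^1*239^1*503^1*953^1 = 7790542468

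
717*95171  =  68237607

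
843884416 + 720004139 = 1563888555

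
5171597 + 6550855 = 11722452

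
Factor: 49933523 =317^1*157519^1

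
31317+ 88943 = 120260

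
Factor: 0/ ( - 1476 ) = 0^1 = 0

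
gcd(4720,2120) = 40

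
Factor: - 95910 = - 2^1*3^1 *5^1*23^1*139^1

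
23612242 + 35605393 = 59217635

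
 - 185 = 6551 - 6736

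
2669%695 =584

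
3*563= 1689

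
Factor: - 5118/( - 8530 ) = 3^1*5^( - 1 ) = 3/5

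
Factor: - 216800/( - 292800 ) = 2^( - 1 )*3^(-1 )* 61^(  -  1)*271^1 = 271/366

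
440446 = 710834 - 270388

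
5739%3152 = 2587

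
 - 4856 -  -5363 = 507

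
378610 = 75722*5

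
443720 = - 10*( - 44372)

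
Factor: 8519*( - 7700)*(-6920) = 453926396000=2^5 * 5^3*7^2*11^1*173^1*1217^1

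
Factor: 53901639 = 3^3*11^1 * 97^1*1871^1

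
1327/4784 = 1327/4784 = 0.28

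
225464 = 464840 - 239376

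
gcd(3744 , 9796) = 4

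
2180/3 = 2180/3 = 726.67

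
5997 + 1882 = 7879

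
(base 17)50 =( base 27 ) 34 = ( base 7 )151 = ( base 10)85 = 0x55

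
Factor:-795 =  - 3^1*5^1*53^1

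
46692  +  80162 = 126854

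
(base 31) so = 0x37C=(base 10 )892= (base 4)31330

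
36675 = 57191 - 20516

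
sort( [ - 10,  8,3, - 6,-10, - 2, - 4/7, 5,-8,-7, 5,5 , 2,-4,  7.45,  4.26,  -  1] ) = [ - 10, - 10, - 8, - 7, - 6,-4,-2,  -  1, - 4/7,2,3,4.26, 5,5, 5, 7.45,8 ] 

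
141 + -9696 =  - 9555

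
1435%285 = 10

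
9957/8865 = 1  +  364/2955  =  1.12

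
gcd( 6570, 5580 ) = 90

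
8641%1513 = 1076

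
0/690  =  0 = 0.00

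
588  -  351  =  237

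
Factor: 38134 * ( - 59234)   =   - 2258829356 = - 2^2*7^1*23^1*829^1*4231^1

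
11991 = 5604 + 6387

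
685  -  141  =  544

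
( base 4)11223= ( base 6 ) 1403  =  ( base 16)16B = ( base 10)363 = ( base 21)H6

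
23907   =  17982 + 5925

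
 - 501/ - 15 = 167/5 = 33.40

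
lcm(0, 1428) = 0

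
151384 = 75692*2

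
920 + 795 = 1715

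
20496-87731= -67235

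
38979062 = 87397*446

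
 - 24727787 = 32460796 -57188583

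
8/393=8/393 = 0.02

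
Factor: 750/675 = 10/9 = 2^1 * 3^( - 2)* 5^1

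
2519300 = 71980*35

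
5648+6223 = 11871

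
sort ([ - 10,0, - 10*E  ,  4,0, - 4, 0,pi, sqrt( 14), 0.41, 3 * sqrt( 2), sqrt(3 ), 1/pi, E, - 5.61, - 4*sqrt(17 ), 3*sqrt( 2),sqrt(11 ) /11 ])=[ - 10*E, - 4*sqrt(17 ), - 10, - 5.61, - 4,0, 0,0,sqrt ( 11 )/11, 1/pi,0.41  ,  sqrt(3 ),E, pi,sqrt(14), 4, 3*sqrt ( 2 ), 3*sqrt( 2 )]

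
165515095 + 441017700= 606532795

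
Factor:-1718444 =-2^2*7^1*13^1*4721^1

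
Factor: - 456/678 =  - 76/113=- 2^2*19^1*113^(-1 ) 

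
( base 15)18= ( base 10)23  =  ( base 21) 12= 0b10111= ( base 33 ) N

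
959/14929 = 959/14929  =  0.06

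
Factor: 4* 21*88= 2^5*3^1*7^1*11^1 = 7392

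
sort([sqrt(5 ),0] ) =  [ 0,  sqrt(5)] 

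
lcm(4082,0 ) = 0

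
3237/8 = 404 + 5/8 = 404.62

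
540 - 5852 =-5312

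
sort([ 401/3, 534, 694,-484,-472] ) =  [ - 484, - 472 , 401/3 , 534,694]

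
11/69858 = 11/69858 = 0.00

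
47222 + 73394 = 120616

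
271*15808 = 4283968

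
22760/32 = 2845/4 = 711.25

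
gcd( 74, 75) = 1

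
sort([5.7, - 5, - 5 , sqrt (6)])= [ - 5, - 5,sqrt(6 ), 5.7 ] 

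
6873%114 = 33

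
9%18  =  9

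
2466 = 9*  274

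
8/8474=4/4237=0.00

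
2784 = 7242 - 4458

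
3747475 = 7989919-4242444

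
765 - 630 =135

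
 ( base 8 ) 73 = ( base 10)59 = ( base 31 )1S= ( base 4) 323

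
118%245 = 118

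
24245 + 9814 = 34059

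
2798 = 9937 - 7139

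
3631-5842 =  - 2211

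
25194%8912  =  7370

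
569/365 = 1 + 204/365  =  1.56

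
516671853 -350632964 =166038889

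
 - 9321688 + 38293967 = 28972279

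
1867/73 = 1867/73= 25.58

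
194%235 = 194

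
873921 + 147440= 1021361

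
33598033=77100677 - 43502644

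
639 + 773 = 1412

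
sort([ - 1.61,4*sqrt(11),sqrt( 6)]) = [ - 1.61,sqrt(6) , 4*sqrt( 11)]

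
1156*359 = 415004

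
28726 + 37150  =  65876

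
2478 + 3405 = 5883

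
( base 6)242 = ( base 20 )4I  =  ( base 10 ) 98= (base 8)142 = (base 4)1202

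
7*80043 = 560301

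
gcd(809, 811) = 1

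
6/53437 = 6/53437=0.00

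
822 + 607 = 1429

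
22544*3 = 67632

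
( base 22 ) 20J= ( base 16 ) 3db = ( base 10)987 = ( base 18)30F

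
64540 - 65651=  -  1111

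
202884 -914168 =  - 711284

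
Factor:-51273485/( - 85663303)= 5^1 *11^( - 1)*29^( - 1)*268537^(- 1)* 10254697^1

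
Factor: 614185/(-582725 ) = -5^( - 1 )*163^( -1 )*859^1 =- 859/815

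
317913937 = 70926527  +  246987410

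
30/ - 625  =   - 6/125 = - 0.05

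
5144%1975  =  1194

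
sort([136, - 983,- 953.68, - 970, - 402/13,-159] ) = [-983, - 970,- 953.68, - 159, - 402/13,136] 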